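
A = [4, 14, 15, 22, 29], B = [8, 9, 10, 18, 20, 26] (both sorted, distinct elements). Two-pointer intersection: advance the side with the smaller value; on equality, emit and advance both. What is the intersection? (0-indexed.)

intersection = []

[i=0,j=0] 4<8 → i++
[i=1,j=0] 14>8 → j++
[i=1,j=1] 14>9 → j++
[i=1,j=2] 14>10 → j++
[i=1,j=3] 14<18 → i++
[i=2,j=3] 15<18 → i++
[i=3,j=3] 22>18 → j++
[i=3,j=4] 22>20 → j++
[i=3,j=5] 22<26 → i++
[i=4,j=5] 29>26 → j++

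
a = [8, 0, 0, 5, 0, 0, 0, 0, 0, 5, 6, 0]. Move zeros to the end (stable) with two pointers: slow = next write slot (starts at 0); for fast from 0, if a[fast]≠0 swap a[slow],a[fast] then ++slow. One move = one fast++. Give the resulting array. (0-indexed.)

(s=0,f=0) a[fast]=8≠0 swap→a[0]=8 → slow++,fast++
(s=1,f=1) a[fast]=0 → fast++
(s=1,f=2) a[fast]=0 → fast++
(s=1,f=3) a[fast]=5≠0 swap→a[1]=5 → slow++,fast++
(s=2,f=4) a[fast]=0 → fast++
(s=2,f=5) a[fast]=0 → fast++
(s=2,f=6) a[fast]=0 → fast++
(s=2,f=7) a[fast]=0 → fast++
(s=2,f=8) a[fast]=0 → fast++
(s=2,f=9) a[fast]=5≠0 swap→a[2]=5 → slow++,fast++
(s=3,f=10) a[fast]=6≠0 swap→a[3]=6 → slow++,fast++
(s=4,f=11) a[fast]=0 → fast++

[8, 5, 5, 6, 0, 0, 0, 0, 0, 0, 0, 0]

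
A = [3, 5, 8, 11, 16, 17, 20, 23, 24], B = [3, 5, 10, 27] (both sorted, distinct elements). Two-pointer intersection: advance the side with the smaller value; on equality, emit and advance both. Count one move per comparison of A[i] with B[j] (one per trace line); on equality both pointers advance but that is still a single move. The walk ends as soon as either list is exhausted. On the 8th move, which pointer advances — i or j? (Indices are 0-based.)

[i=0,j=0] 3==3 emit → i++,j++
[i=1,j=1] 5==5 emit → i++,j++
[i=2,j=2] 8<10 → i++
[i=3,j=2] 11>10 → j++
[i=3,j=3] 11<27 → i++
[i=4,j=3] 16<27 → i++
[i=5,j=3] 17<27 → i++
[i=6,j=3] 20<27 → i++

i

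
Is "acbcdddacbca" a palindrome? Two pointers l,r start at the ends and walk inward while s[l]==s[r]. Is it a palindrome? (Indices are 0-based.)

not a palindrome (mismatch at 4,7)

[0,11] 'a'=='a' → l++,r--
[1,10] 'c'=='c' → l++,r--
[2,9] 'b'=='b' → l++,r--
[3,8] 'c'=='c' → l++,r--
[4,7] 'd'!='a' → stop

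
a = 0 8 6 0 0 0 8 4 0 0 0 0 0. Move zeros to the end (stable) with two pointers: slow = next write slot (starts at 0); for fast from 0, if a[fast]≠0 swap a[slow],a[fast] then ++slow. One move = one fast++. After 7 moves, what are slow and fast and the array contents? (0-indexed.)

slow=0 fast=0: a[fast]=0, fast++
slow=0 fast=1: a[fast]=8≠0 swap→a[0]=8, slow++,fast++
slow=1 fast=2: a[fast]=6≠0 swap→a[1]=6, slow++,fast++
slow=2 fast=3: a[fast]=0, fast++
slow=2 fast=4: a[fast]=0, fast++
slow=2 fast=5: a[fast]=0, fast++
slow=2 fast=6: a[fast]=8≠0 swap→a[2]=8, slow++,fast++

slow=3, fast=7, a=[8, 6, 8, 0, 0, 0, 0, 4, 0, 0, 0, 0, 0]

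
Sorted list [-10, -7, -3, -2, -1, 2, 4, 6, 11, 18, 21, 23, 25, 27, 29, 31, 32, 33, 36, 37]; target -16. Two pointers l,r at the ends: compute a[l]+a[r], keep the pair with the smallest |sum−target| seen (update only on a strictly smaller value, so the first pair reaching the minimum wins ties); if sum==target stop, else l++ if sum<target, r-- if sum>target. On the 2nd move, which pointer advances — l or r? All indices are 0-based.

r

l=0 r=19: -10+37=27 d=43 *, r--
l=0 r=18: -10+36=26 d=42 *, r--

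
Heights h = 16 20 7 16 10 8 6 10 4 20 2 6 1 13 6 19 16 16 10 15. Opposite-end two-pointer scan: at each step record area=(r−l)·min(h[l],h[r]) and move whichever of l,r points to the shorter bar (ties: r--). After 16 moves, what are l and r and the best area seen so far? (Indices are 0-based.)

l=1, r=4, best area=285

l=0 r=19: min(16,15)*19=285 best=285 *, r--
l=0 r=18: min(16,10)*18=180 best=285, r--
l=0 r=17: min(16,16)*17=272 best=285, r--
l=0 r=16: min(16,16)*16=256 best=285, r--
l=0 r=15: min(16,19)*15=240 best=285, l++
l=1 r=15: min(20,19)*14=266 best=285, r--
l=1 r=14: min(20,6)*13=78 best=285, r--
l=1 r=13: min(20,13)*12=156 best=285, r--
l=1 r=12: min(20,1)*11=11 best=285, r--
l=1 r=11: min(20,6)*10=60 best=285, r--
l=1 r=10: min(20,2)*9=18 best=285, r--
l=1 r=9: min(20,20)*8=160 best=285, r--
l=1 r=8: min(20,4)*7=28 best=285, r--
l=1 r=7: min(20,10)*6=60 best=285, r--
l=1 r=6: min(20,6)*5=30 best=285, r--
l=1 r=5: min(20,8)*4=32 best=285, r--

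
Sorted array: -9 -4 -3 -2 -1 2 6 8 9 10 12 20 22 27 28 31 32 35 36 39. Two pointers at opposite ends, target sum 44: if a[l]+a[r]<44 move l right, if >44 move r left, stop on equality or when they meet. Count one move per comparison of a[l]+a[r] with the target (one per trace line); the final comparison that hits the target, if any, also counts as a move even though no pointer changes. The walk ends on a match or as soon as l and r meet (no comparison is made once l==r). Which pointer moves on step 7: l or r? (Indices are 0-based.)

[0,19] -9+39=30 <44 → l++
[1,19] -4+39=35 <44 → l++
[2,19] -3+39=36 <44 → l++
[3,19] -2+39=37 <44 → l++
[4,19] -1+39=38 <44 → l++
[5,19] 2+39=41 <44 → l++
[6,19] 6+39=45 >44 → r--

r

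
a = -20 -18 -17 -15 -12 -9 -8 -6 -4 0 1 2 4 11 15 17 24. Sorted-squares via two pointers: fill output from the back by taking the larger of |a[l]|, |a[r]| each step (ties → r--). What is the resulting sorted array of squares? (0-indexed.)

[0, 1, 4, 16, 16, 36, 64, 81, 121, 144, 225, 225, 289, 289, 324, 400, 576]

l=0 r=16: |-20|<=|24| out[16]=576, r--
l=0 r=15: |-20|>|17| out[15]=400, l++
l=1 r=15: |-18|>|17| out[14]=324, l++
l=2 r=15: |-17|<=|17| out[13]=289, r--
l=2 r=14: |-17|>|15| out[12]=289, l++
l=3 r=14: |-15|<=|15| out[11]=225, r--
l=3 r=13: |-15|>|11| out[10]=225, l++
l=4 r=13: |-12|>|11| out[9]=144, l++
l=5 r=13: |-9|<=|11| out[8]=121, r--
l=5 r=12: |-9|>|4| out[7]=81, l++
l=6 r=12: |-8|>|4| out[6]=64, l++
l=7 r=12: |-6|>|4| out[5]=36, l++
l=8 r=12: |-4|<=|4| out[4]=16, r--
l=8 r=11: |-4|>|2| out[3]=16, l++
l=9 r=11: |0|<=|2| out[2]=4, r--
l=9 r=10: |0|<=|1| out[1]=1, r--
l=9 r=9: |0|<=|0| out[0]=0, r--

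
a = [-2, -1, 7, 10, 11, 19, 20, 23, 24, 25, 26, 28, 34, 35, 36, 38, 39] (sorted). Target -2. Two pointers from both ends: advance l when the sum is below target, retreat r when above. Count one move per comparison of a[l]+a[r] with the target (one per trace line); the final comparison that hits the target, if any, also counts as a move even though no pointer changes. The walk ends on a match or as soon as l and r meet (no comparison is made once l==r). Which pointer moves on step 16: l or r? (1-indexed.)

[1,17] -2+39=37 >-2 → r--
[1,16] -2+38=36 >-2 → r--
[1,15] -2+36=34 >-2 → r--
[1,14] -2+35=33 >-2 → r--
[1,13] -2+34=32 >-2 → r--
[1,12] -2+28=26 >-2 → r--
[1,11] -2+26=24 >-2 → r--
[1,10] -2+25=23 >-2 → r--
[1,9] -2+24=22 >-2 → r--
[1,8] -2+23=21 >-2 → r--
[1,7] -2+20=18 >-2 → r--
[1,6] -2+19=17 >-2 → r--
[1,5] -2+11=9 >-2 → r--
[1,4] -2+10=8 >-2 → r--
[1,3] -2+7=5 >-2 → r--
[1,2] -2+-1=-3 <-2 → l++

l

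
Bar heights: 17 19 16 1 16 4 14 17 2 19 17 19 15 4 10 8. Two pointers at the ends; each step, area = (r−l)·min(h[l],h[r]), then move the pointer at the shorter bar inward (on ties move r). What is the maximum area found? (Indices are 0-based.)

[0,15] min(17,8)*15=120 best=120 * → r--
[0,14] min(17,10)*14=140 best=140 * → r--
[0,13] min(17,4)*13=52 best=140 → r--
[0,12] min(17,15)*12=180 best=180 * → r--
[0,11] min(17,19)*11=187 best=187 * → l++
[1,11] min(19,19)*10=190 best=190 * → r--
[1,10] min(19,17)*9=153 best=190 → r--
[1,9] min(19,19)*8=152 best=190 → r--
[1,8] min(19,2)*7=14 best=190 → r--
[1,7] min(19,17)*6=102 best=190 → r--
[1,6] min(19,14)*5=70 best=190 → r--
[1,5] min(19,4)*4=16 best=190 → r--
[1,4] min(19,16)*3=48 best=190 → r--
[1,3] min(19,1)*2=2 best=190 → r--
[1,2] min(19,16)*1=16 best=190 → r--

max area = 190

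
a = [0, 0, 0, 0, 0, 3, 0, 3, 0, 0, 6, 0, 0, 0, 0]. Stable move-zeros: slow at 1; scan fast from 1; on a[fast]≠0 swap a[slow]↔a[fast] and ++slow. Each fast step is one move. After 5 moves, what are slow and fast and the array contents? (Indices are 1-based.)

slow=1, fast=6, a=[0, 0, 0, 0, 0, 3, 0, 3, 0, 0, 6, 0, 0, 0, 0]

slow=1 fast=1: a[fast]=0, fast++
slow=1 fast=2: a[fast]=0, fast++
slow=1 fast=3: a[fast]=0, fast++
slow=1 fast=4: a[fast]=0, fast++
slow=1 fast=5: a[fast]=0, fast++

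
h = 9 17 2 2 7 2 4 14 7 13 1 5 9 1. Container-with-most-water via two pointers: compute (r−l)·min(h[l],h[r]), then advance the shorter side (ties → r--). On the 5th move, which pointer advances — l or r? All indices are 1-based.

l

l=1 r=14: min(9,1)*13=13 best=13 *, r--
l=1 r=13: min(9,9)*12=108 best=108 *, r--
l=1 r=12: min(9,5)*11=55 best=108, r--
l=1 r=11: min(9,1)*10=10 best=108, r--
l=1 r=10: min(9,13)*9=81 best=108, l++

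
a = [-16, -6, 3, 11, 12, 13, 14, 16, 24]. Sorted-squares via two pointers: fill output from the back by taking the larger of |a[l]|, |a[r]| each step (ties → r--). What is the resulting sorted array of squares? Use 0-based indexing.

[9, 36, 121, 144, 169, 196, 256, 256, 576]

l=0 r=8: |-16|<=|24| out[8]=576, r--
l=0 r=7: |-16|<=|16| out[7]=256, r--
l=0 r=6: |-16|>|14| out[6]=256, l++
l=1 r=6: |-6|<=|14| out[5]=196, r--
l=1 r=5: |-6|<=|13| out[4]=169, r--
l=1 r=4: |-6|<=|12| out[3]=144, r--
l=1 r=3: |-6|<=|11| out[2]=121, r--
l=1 r=2: |-6|>|3| out[1]=36, l++
l=2 r=2: |3|<=|3| out[0]=9, r--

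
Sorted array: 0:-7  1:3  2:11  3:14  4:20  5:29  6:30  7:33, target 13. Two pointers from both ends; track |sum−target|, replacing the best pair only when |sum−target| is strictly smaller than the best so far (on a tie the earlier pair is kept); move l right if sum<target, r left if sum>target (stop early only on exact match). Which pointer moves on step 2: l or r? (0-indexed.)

l=0 r=7: -7+33=26 d=13 *, r--
l=0 r=6: -7+30=23 d=10 *, r--

r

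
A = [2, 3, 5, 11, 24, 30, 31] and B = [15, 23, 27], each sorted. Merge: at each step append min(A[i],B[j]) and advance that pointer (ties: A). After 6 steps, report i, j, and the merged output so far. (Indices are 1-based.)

i=5, j=3, merged so far=[2, 3, 5, 11, 15, 23]

i=1 j=1: A[i]=2<=B[j]=15 take 2, i++
i=2 j=1: A[i]=3<=B[j]=15 take 3, i++
i=3 j=1: A[i]=5<=B[j]=15 take 5, i++
i=4 j=1: A[i]=11<=B[j]=15 take 11, i++
i=5 j=1: A[i]=24>B[j]=15 take 15, j++
i=5 j=2: A[i]=24>B[j]=23 take 23, j++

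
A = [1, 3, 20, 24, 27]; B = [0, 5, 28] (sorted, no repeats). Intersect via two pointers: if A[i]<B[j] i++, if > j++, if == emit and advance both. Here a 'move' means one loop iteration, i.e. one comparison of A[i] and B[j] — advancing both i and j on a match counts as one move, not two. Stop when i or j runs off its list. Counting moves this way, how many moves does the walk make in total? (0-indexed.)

i=0 j=0: 1>0, j++
i=0 j=1: 1<5, i++
i=1 j=1: 3<5, i++
i=2 j=1: 20>5, j++
i=2 j=2: 20<28, i++
i=3 j=2: 24<28, i++
i=4 j=2: 27<28, i++

7 moves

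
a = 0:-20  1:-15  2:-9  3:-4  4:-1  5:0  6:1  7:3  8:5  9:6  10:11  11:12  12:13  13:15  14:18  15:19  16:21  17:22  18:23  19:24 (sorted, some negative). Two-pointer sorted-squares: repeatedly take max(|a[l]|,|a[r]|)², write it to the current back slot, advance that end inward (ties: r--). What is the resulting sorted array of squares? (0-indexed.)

[0, 1, 1, 9, 16, 25, 36, 81, 121, 144, 169, 225, 225, 324, 361, 400, 441, 484, 529, 576]

l=0 r=19: |-20|<=|24| out[19]=576, r--
l=0 r=18: |-20|<=|23| out[18]=529, r--
l=0 r=17: |-20|<=|22| out[17]=484, r--
l=0 r=16: |-20|<=|21| out[16]=441, r--
l=0 r=15: |-20|>|19| out[15]=400, l++
l=1 r=15: |-15|<=|19| out[14]=361, r--
l=1 r=14: |-15|<=|18| out[13]=324, r--
l=1 r=13: |-15|<=|15| out[12]=225, r--
l=1 r=12: |-15|>|13| out[11]=225, l++
l=2 r=12: |-9|<=|13| out[10]=169, r--
l=2 r=11: |-9|<=|12| out[9]=144, r--
l=2 r=10: |-9|<=|11| out[8]=121, r--
l=2 r=9: |-9|>|6| out[7]=81, l++
l=3 r=9: |-4|<=|6| out[6]=36, r--
l=3 r=8: |-4|<=|5| out[5]=25, r--
l=3 r=7: |-4|>|3| out[4]=16, l++
l=4 r=7: |-1|<=|3| out[3]=9, r--
l=4 r=6: |-1|<=|1| out[2]=1, r--
l=4 r=5: |-1|>|0| out[1]=1, l++
l=5 r=5: |0|<=|0| out[0]=0, r--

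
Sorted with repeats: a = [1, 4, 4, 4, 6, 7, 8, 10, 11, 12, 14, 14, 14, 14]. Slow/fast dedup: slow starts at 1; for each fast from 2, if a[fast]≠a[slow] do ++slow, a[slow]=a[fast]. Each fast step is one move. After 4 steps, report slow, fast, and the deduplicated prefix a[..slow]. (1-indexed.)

slow=3, fast=6, prefix=[1, 4, 6]

(s=1,f=2) a[fast]=4≠a[slow]=1 write a[2]=4 → slow++,fast++
(s=2,f=3) a[fast]=4=a[slow] dup → fast++
(s=2,f=4) a[fast]=4=a[slow] dup → fast++
(s=2,f=5) a[fast]=6≠a[slow]=4 write a[3]=6 → slow++,fast++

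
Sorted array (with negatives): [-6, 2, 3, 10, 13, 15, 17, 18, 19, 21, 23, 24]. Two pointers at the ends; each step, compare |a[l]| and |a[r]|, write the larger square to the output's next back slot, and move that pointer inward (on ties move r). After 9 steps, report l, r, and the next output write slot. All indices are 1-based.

l=1, r=3, next write slot=3

[1,12] |-6|<=|24| out[12]=576 → r--
[1,11] |-6|<=|23| out[11]=529 → r--
[1,10] |-6|<=|21| out[10]=441 → r--
[1,9] |-6|<=|19| out[9]=361 → r--
[1,8] |-6|<=|18| out[8]=324 → r--
[1,7] |-6|<=|17| out[7]=289 → r--
[1,6] |-6|<=|15| out[6]=225 → r--
[1,5] |-6|<=|13| out[5]=169 → r--
[1,4] |-6|<=|10| out[4]=100 → r--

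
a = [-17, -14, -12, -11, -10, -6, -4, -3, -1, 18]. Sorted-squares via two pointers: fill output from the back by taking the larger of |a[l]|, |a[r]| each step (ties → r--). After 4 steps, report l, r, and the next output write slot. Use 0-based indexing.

l=3, r=8, next write slot=5

l=0 r=9: |-17|<=|18| out[9]=324, r--
l=0 r=8: |-17|>|-1| out[8]=289, l++
l=1 r=8: |-14|>|-1| out[7]=196, l++
l=2 r=8: |-12|>|-1| out[6]=144, l++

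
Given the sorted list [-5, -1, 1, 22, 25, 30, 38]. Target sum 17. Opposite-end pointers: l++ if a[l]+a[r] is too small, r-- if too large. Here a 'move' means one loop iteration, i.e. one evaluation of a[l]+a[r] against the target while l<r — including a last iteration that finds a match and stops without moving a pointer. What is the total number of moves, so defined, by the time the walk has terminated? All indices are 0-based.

4 moves

l=0 r=6: -5+38=33 >17, r--
l=0 r=5: -5+30=25 >17, r--
l=0 r=4: -5+25=20 >17, r--
l=0 r=3: -5+22=17, found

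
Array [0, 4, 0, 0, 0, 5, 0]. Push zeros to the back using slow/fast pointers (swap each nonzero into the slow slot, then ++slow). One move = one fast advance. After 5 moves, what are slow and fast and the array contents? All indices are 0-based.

slow=1, fast=5, a=[4, 0, 0, 0, 0, 5, 0]

(s=0,f=0) a[fast]=0 → fast++
(s=0,f=1) a[fast]=4≠0 swap→a[0]=4 → slow++,fast++
(s=1,f=2) a[fast]=0 → fast++
(s=1,f=3) a[fast]=0 → fast++
(s=1,f=4) a[fast]=0 → fast++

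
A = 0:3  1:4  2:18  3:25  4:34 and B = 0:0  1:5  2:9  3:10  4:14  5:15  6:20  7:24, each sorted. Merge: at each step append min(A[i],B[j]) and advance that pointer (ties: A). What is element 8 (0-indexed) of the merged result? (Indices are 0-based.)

merged[8] = 18

[i=0,j=0] A[i]=3>B[j]=0 take 0 → j++
[i=0,j=1] A[i]=3<=B[j]=5 take 3 → i++
[i=1,j=1] A[i]=4<=B[j]=5 take 4 → i++
[i=2,j=1] A[i]=18>B[j]=5 take 5 → j++
[i=2,j=2] A[i]=18>B[j]=9 take 9 → j++
[i=2,j=3] A[i]=18>B[j]=10 take 10 → j++
[i=2,j=4] A[i]=18>B[j]=14 take 14 → j++
[i=2,j=5] A[i]=18>B[j]=15 take 15 → j++
[i=2,j=6] A[i]=18<=B[j]=20 take 18 → i++
[i=3,j=6] A[i]=25>B[j]=20 take 20 → j++
[i=3,j=7] A[i]=25>B[j]=24 take 24 → j++
[i=3,j=8] B done, take A[i]=25 → i++
[i=4,j=8] B done, take A[i]=34 → i++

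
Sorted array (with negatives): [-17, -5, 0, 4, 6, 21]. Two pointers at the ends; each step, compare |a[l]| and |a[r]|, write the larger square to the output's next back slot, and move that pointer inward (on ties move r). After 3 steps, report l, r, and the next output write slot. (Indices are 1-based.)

l=1 r=6: |-17|<=|21| out[6]=441, r--
l=1 r=5: |-17|>|6| out[5]=289, l++
l=2 r=5: |-5|<=|6| out[4]=36, r--

l=2, r=4, next write slot=3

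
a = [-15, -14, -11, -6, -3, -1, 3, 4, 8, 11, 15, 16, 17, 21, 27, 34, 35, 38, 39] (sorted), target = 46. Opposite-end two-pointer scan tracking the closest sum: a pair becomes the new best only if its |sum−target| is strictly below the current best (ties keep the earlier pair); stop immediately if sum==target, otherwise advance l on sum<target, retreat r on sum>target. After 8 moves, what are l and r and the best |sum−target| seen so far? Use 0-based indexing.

[0,18] -15+39=24 d=22 * → l++
[1,18] -14+39=25 d=21 * → l++
[2,18] -11+39=28 d=18 * → l++
[3,18] -6+39=33 d=13 * → l++
[4,18] -3+39=36 d=10 * → l++
[5,18] -1+39=38 d=8 * → l++
[6,18] 3+39=42 d=4 * → l++
[7,18] 4+39=43 d=3 * → l++

l=8, r=18, best |Δ|=3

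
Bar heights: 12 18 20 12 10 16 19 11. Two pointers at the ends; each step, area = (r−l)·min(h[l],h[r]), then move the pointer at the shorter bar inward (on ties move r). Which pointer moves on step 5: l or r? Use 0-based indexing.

r

[0,7] min(12,11)*7=77 best=77 * → r--
[0,6] min(12,19)*6=72 best=77 → l++
[1,6] min(18,19)*5=90 best=90 * → l++
[2,6] min(20,19)*4=76 best=90 → r--
[2,5] min(20,16)*3=48 best=90 → r--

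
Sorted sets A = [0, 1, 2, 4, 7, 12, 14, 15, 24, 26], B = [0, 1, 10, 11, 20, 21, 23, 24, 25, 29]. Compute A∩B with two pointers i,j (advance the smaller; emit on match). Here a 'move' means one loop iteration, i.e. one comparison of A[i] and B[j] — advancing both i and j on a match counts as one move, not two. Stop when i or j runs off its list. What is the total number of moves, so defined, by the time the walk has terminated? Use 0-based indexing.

[i=0,j=0] 0==0 emit → i++,j++
[i=1,j=1] 1==1 emit → i++,j++
[i=2,j=2] 2<10 → i++
[i=3,j=2] 4<10 → i++
[i=4,j=2] 7<10 → i++
[i=5,j=2] 12>10 → j++
[i=5,j=3] 12>11 → j++
[i=5,j=4] 12<20 → i++
[i=6,j=4] 14<20 → i++
[i=7,j=4] 15<20 → i++
[i=8,j=4] 24>20 → j++
[i=8,j=5] 24>21 → j++
[i=8,j=6] 24>23 → j++
[i=8,j=7] 24==24 emit → i++,j++
[i=9,j=8] 26>25 → j++
[i=9,j=9] 26<29 → i++

16 moves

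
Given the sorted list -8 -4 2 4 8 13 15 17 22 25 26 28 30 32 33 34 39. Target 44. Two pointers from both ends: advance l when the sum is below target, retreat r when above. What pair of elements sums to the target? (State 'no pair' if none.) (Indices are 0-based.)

l=0 r=16: -8+39=31 <44, l++
l=1 r=16: -4+39=35 <44, l++
l=2 r=16: 2+39=41 <44, l++
l=3 r=16: 4+39=43 <44, l++
l=4 r=16: 8+39=47 >44, r--
l=4 r=15: 8+34=42 <44, l++
l=5 r=15: 13+34=47 >44, r--
l=5 r=14: 13+33=46 >44, r--
l=5 r=13: 13+32=45 >44, r--
l=5 r=12: 13+30=43 <44, l++
l=6 r=12: 15+30=45 >44, r--
l=6 r=11: 15+28=43 <44, l++
l=7 r=11: 17+28=45 >44, r--
l=7 r=10: 17+26=43 <44, l++
l=8 r=10: 22+26=48 >44, r--
l=8 r=9: 22+25=47 >44, r--

no pair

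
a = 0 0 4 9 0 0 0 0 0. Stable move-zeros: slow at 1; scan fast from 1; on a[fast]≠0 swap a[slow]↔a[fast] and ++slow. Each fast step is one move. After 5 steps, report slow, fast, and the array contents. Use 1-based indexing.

(s=1,f=1) a[fast]=0 → fast++
(s=1,f=2) a[fast]=0 → fast++
(s=1,f=3) a[fast]=4≠0 swap→a[1]=4 → slow++,fast++
(s=2,f=4) a[fast]=9≠0 swap→a[2]=9 → slow++,fast++
(s=3,f=5) a[fast]=0 → fast++

slow=3, fast=6, a=[4, 9, 0, 0, 0, 0, 0, 0, 0]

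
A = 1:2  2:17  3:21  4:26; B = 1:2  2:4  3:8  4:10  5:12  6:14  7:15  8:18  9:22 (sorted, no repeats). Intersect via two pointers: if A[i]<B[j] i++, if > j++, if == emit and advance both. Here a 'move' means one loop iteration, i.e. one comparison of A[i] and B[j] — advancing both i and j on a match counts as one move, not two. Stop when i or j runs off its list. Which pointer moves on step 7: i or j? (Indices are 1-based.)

i=1 j=1: 2==2 emit, i++,j++
i=2 j=2: 17>4, j++
i=2 j=3: 17>8, j++
i=2 j=4: 17>10, j++
i=2 j=5: 17>12, j++
i=2 j=6: 17>14, j++
i=2 j=7: 17>15, j++

j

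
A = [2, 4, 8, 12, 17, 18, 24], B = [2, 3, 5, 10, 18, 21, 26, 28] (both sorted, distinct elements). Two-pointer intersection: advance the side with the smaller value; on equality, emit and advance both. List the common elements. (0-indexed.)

intersection = [2, 18]

i=0 j=0: 2==2 emit, i++,j++
i=1 j=1: 4>3, j++
i=1 j=2: 4<5, i++
i=2 j=2: 8>5, j++
i=2 j=3: 8<10, i++
i=3 j=3: 12>10, j++
i=3 j=4: 12<18, i++
i=4 j=4: 17<18, i++
i=5 j=4: 18==18 emit, i++,j++
i=6 j=5: 24>21, j++
i=6 j=6: 24<26, i++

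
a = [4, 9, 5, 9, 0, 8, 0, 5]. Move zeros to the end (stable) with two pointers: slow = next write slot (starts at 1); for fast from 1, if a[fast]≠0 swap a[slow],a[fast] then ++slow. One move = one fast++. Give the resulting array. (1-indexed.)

(s=1,f=1) a[fast]=4≠0 swap→a[1]=4 → slow++,fast++
(s=2,f=2) a[fast]=9≠0 swap→a[2]=9 → slow++,fast++
(s=3,f=3) a[fast]=5≠0 swap→a[3]=5 → slow++,fast++
(s=4,f=4) a[fast]=9≠0 swap→a[4]=9 → slow++,fast++
(s=5,f=5) a[fast]=0 → fast++
(s=5,f=6) a[fast]=8≠0 swap→a[5]=8 → slow++,fast++
(s=6,f=7) a[fast]=0 → fast++
(s=6,f=8) a[fast]=5≠0 swap→a[6]=5 → slow++,fast++

[4, 9, 5, 9, 8, 5, 0, 0]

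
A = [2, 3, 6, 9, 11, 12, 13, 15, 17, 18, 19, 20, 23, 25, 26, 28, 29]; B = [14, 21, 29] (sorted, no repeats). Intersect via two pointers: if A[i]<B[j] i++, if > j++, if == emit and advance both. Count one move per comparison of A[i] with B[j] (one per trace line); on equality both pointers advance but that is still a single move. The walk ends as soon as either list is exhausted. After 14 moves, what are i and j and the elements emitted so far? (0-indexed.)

i=12, j=2, emitted=[]

[i=0,j=0] 2<14 → i++
[i=1,j=0] 3<14 → i++
[i=2,j=0] 6<14 → i++
[i=3,j=0] 9<14 → i++
[i=4,j=0] 11<14 → i++
[i=5,j=0] 12<14 → i++
[i=6,j=0] 13<14 → i++
[i=7,j=0] 15>14 → j++
[i=7,j=1] 15<21 → i++
[i=8,j=1] 17<21 → i++
[i=9,j=1] 18<21 → i++
[i=10,j=1] 19<21 → i++
[i=11,j=1] 20<21 → i++
[i=12,j=1] 23>21 → j++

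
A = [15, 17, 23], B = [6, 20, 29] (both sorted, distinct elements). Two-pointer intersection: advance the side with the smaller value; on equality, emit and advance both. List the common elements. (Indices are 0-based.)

i=0 j=0: 15>6, j++
i=0 j=1: 15<20, i++
i=1 j=1: 17<20, i++
i=2 j=1: 23>20, j++
i=2 j=2: 23<29, i++

intersection = []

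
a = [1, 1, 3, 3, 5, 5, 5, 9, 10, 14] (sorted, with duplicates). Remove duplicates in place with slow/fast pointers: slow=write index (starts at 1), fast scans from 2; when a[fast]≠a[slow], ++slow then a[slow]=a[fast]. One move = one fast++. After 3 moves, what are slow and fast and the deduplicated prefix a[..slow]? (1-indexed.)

slow=2, fast=5, prefix=[1, 3]

(s=1,f=2) a[fast]=1=a[slow] dup → fast++
(s=1,f=3) a[fast]=3≠a[slow]=1 write a[2]=3 → slow++,fast++
(s=2,f=4) a[fast]=3=a[slow] dup → fast++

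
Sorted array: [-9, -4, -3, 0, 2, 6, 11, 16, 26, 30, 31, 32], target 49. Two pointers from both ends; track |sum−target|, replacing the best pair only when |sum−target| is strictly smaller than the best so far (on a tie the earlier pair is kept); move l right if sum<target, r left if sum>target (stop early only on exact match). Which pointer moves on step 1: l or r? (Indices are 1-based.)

[1,12] -9+32=23 d=26 * → l++

l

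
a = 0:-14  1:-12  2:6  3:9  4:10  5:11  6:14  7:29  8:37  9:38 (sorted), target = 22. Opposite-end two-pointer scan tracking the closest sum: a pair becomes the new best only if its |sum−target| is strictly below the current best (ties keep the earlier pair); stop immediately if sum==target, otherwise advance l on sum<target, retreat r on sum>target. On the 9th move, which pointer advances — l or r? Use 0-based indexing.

l

[0,9] -14+38=24 d=2 * → r--
[0,8] -14+37=23 d=1 * → r--
[0,7] -14+29=15 d=7 → l++
[1,7] -12+29=17 d=5 → l++
[2,7] 6+29=35 d=13 → r--
[2,6] 6+14=20 d=2 → l++
[3,6] 9+14=23 d=1 → r--
[3,5] 9+11=20 d=2 → l++
[4,5] 10+11=21 d=1 → l++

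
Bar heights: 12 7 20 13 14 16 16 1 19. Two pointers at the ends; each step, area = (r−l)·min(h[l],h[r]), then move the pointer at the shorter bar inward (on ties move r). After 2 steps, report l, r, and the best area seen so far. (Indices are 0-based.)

[0,8] min(12,19)*8=96 best=96 * → l++
[1,8] min(7,19)*7=49 best=96 → l++

l=2, r=8, best area=96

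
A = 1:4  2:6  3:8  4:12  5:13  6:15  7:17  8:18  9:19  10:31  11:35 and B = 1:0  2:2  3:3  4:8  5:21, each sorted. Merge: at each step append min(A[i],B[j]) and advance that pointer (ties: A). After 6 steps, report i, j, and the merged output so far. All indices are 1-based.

[i=1,j=1] A[i]=4>B[j]=0 take 0 → j++
[i=1,j=2] A[i]=4>B[j]=2 take 2 → j++
[i=1,j=3] A[i]=4>B[j]=3 take 3 → j++
[i=1,j=4] A[i]=4<=B[j]=8 take 4 → i++
[i=2,j=4] A[i]=6<=B[j]=8 take 6 → i++
[i=3,j=4] A[i]=8<=B[j]=8 take 8 → i++

i=4, j=4, merged so far=[0, 2, 3, 4, 6, 8]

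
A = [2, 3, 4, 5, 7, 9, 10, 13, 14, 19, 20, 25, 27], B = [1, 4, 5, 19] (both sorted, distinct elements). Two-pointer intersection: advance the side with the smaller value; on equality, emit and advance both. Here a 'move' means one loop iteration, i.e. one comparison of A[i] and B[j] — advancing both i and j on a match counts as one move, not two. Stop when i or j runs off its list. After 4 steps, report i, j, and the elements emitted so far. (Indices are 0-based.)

i=0 j=0: 2>1, j++
i=0 j=1: 2<4, i++
i=1 j=1: 3<4, i++
i=2 j=1: 4==4 emit, i++,j++

i=3, j=2, emitted=[4]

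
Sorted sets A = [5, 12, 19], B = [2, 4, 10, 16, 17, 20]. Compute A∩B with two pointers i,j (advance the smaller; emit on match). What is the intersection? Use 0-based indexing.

[i=0,j=0] 5>2 → j++
[i=0,j=1] 5>4 → j++
[i=0,j=2] 5<10 → i++
[i=1,j=2] 12>10 → j++
[i=1,j=3] 12<16 → i++
[i=2,j=3] 19>16 → j++
[i=2,j=4] 19>17 → j++
[i=2,j=5] 19<20 → i++

intersection = []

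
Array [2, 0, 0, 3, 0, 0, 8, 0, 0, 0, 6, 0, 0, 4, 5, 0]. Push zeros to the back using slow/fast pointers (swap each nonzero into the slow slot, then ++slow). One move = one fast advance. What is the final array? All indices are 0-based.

[2, 3, 8, 6, 4, 5, 0, 0, 0, 0, 0, 0, 0, 0, 0, 0]

(s=0,f=0) a[fast]=2≠0 swap→a[0]=2 → slow++,fast++
(s=1,f=1) a[fast]=0 → fast++
(s=1,f=2) a[fast]=0 → fast++
(s=1,f=3) a[fast]=3≠0 swap→a[1]=3 → slow++,fast++
(s=2,f=4) a[fast]=0 → fast++
(s=2,f=5) a[fast]=0 → fast++
(s=2,f=6) a[fast]=8≠0 swap→a[2]=8 → slow++,fast++
(s=3,f=7) a[fast]=0 → fast++
(s=3,f=8) a[fast]=0 → fast++
(s=3,f=9) a[fast]=0 → fast++
(s=3,f=10) a[fast]=6≠0 swap→a[3]=6 → slow++,fast++
(s=4,f=11) a[fast]=0 → fast++
(s=4,f=12) a[fast]=0 → fast++
(s=4,f=13) a[fast]=4≠0 swap→a[4]=4 → slow++,fast++
(s=5,f=14) a[fast]=5≠0 swap→a[5]=5 → slow++,fast++
(s=6,f=15) a[fast]=0 → fast++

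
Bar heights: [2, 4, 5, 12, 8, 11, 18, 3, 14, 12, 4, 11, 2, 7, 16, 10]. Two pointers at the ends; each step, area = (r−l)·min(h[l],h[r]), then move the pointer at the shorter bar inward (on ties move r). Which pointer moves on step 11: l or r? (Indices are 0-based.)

r

l=0 r=15: min(2,10)*15=30 best=30 *, l++
l=1 r=15: min(4,10)*14=56 best=56 *, l++
l=2 r=15: min(5,10)*13=65 best=65 *, l++
l=3 r=15: min(12,10)*12=120 best=120 *, r--
l=3 r=14: min(12,16)*11=132 best=132 *, l++
l=4 r=14: min(8,16)*10=80 best=132, l++
l=5 r=14: min(11,16)*9=99 best=132, l++
l=6 r=14: min(18,16)*8=128 best=132, r--
l=6 r=13: min(18,7)*7=49 best=132, r--
l=6 r=12: min(18,2)*6=12 best=132, r--
l=6 r=11: min(18,11)*5=55 best=132, r--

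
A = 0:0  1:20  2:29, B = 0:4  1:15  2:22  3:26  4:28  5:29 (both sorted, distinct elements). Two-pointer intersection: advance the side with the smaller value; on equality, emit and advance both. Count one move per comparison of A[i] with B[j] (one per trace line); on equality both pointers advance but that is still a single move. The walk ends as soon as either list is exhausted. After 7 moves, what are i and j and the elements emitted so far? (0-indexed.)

i=2, j=5, emitted=[]

[i=0,j=0] 0<4 → i++
[i=1,j=0] 20>4 → j++
[i=1,j=1] 20>15 → j++
[i=1,j=2] 20<22 → i++
[i=2,j=2] 29>22 → j++
[i=2,j=3] 29>26 → j++
[i=2,j=4] 29>28 → j++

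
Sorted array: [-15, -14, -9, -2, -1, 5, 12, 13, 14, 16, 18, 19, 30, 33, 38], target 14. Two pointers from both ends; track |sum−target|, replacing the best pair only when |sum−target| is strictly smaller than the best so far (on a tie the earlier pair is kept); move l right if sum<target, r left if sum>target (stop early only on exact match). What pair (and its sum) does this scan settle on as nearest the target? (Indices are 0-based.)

pair (-2, 16) with sum 14 (|Δ|=0)

[0,14] -15+38=23 d=9 * → r--
[0,13] -15+33=18 d=4 * → r--
[0,12] -15+30=15 d=1 * → r--
[0,11] -15+19=4 d=10 → l++
[1,11] -14+19=5 d=9 → l++
[2,11] -9+19=10 d=4 → l++
[3,11] -2+19=17 d=3 → r--
[3,10] -2+18=16 d=2 → r--
[3,9] -2+16=14 d=0 * → stop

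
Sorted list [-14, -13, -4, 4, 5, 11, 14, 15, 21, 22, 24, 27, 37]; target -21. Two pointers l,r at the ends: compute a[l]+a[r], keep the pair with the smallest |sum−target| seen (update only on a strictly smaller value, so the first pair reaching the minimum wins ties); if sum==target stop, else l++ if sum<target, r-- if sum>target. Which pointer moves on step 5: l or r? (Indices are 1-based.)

r

l=1 r=13: -14+37=23 d=44 *, r--
l=1 r=12: -14+27=13 d=34 *, r--
l=1 r=11: -14+24=10 d=31 *, r--
l=1 r=10: -14+22=8 d=29 *, r--
l=1 r=9: -14+21=7 d=28 *, r--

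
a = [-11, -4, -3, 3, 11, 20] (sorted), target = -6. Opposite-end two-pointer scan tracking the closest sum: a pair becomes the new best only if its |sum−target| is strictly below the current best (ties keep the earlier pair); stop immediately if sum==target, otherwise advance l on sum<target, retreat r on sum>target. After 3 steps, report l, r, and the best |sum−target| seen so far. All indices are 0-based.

l=1, r=3, best |Δ|=2

l=0 r=5: -11+20=9 d=15 *, r--
l=0 r=4: -11+11=0 d=6 *, r--
l=0 r=3: -11+3=-8 d=2 *, l++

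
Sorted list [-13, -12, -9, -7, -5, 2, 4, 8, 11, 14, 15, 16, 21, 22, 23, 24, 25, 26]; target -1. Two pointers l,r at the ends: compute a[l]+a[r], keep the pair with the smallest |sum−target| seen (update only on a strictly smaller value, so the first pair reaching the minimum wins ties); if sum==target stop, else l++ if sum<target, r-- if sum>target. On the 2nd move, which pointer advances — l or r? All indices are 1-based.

r

[1,18] -13+26=13 d=14 * → r--
[1,17] -13+25=12 d=13 * → r--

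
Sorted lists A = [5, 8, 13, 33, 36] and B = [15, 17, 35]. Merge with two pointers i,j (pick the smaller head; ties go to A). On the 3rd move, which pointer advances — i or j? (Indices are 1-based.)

i

[i=1,j=1] A[i]=5<=B[j]=15 take 5 → i++
[i=2,j=1] A[i]=8<=B[j]=15 take 8 → i++
[i=3,j=1] A[i]=13<=B[j]=15 take 13 → i++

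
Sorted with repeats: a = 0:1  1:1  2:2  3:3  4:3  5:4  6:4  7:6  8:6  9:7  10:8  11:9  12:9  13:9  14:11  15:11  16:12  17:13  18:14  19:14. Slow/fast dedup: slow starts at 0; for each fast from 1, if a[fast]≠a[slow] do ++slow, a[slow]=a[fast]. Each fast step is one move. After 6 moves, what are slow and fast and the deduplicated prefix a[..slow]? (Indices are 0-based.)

slow=0 fast=1: a[fast]=1=a[slow] dup, fast++
slow=0 fast=2: a[fast]=2≠a[slow]=1 write a[1]=2, slow++,fast++
slow=1 fast=3: a[fast]=3≠a[slow]=2 write a[2]=3, slow++,fast++
slow=2 fast=4: a[fast]=3=a[slow] dup, fast++
slow=2 fast=5: a[fast]=4≠a[slow]=3 write a[3]=4, slow++,fast++
slow=3 fast=6: a[fast]=4=a[slow] dup, fast++

slow=3, fast=7, prefix=[1, 2, 3, 4]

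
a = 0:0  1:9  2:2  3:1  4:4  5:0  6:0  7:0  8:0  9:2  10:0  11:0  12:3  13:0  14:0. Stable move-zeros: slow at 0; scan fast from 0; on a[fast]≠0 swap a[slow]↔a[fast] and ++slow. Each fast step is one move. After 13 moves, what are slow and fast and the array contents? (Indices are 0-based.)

slow=0 fast=0: a[fast]=0, fast++
slow=0 fast=1: a[fast]=9≠0 swap→a[0]=9, slow++,fast++
slow=1 fast=2: a[fast]=2≠0 swap→a[1]=2, slow++,fast++
slow=2 fast=3: a[fast]=1≠0 swap→a[2]=1, slow++,fast++
slow=3 fast=4: a[fast]=4≠0 swap→a[3]=4, slow++,fast++
slow=4 fast=5: a[fast]=0, fast++
slow=4 fast=6: a[fast]=0, fast++
slow=4 fast=7: a[fast]=0, fast++
slow=4 fast=8: a[fast]=0, fast++
slow=4 fast=9: a[fast]=2≠0 swap→a[4]=2, slow++,fast++
slow=5 fast=10: a[fast]=0, fast++
slow=5 fast=11: a[fast]=0, fast++
slow=5 fast=12: a[fast]=3≠0 swap→a[5]=3, slow++,fast++

slow=6, fast=13, a=[9, 2, 1, 4, 2, 3, 0, 0, 0, 0, 0, 0, 0, 0, 0]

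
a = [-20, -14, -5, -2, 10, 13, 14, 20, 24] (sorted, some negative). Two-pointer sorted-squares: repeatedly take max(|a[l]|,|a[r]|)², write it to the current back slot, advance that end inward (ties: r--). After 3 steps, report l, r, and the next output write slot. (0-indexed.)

l=1, r=6, next write slot=5

[0,8] |-20|<=|24| out[8]=576 → r--
[0,7] |-20|<=|20| out[7]=400 → r--
[0,6] |-20|>|14| out[6]=400 → l++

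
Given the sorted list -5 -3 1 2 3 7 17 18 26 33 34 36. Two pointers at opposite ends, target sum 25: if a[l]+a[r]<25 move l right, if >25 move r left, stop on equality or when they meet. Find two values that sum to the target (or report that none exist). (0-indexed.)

l=0 r=11: -5+36=31 >25, r--
l=0 r=10: -5+34=29 >25, r--
l=0 r=9: -5+33=28 >25, r--
l=0 r=8: -5+26=21 <25, l++
l=1 r=8: -3+26=23 <25, l++
l=2 r=8: 1+26=27 >25, r--
l=2 r=7: 1+18=19 <25, l++
l=3 r=7: 2+18=20 <25, l++
l=4 r=7: 3+18=21 <25, l++
l=5 r=7: 7+18=25, found

(7, 18)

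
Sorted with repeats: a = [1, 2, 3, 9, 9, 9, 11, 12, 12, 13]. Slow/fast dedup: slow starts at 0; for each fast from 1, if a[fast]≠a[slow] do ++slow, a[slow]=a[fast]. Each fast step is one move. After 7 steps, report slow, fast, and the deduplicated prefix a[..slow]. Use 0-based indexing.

slow=5, fast=8, prefix=[1, 2, 3, 9, 11, 12]

slow=0 fast=1: a[fast]=2≠a[slow]=1 write a[1]=2, slow++,fast++
slow=1 fast=2: a[fast]=3≠a[slow]=2 write a[2]=3, slow++,fast++
slow=2 fast=3: a[fast]=9≠a[slow]=3 write a[3]=9, slow++,fast++
slow=3 fast=4: a[fast]=9=a[slow] dup, fast++
slow=3 fast=5: a[fast]=9=a[slow] dup, fast++
slow=3 fast=6: a[fast]=11≠a[slow]=9 write a[4]=11, slow++,fast++
slow=4 fast=7: a[fast]=12≠a[slow]=11 write a[5]=12, slow++,fast++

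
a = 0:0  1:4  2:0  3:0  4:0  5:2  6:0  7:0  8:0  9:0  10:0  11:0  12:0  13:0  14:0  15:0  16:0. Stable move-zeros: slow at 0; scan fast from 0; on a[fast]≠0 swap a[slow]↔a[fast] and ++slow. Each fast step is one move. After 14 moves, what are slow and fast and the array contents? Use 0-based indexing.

slow=2, fast=14, a=[4, 2, 0, 0, 0, 0, 0, 0, 0, 0, 0, 0, 0, 0, 0, 0, 0]

slow=0 fast=0: a[fast]=0, fast++
slow=0 fast=1: a[fast]=4≠0 swap→a[0]=4, slow++,fast++
slow=1 fast=2: a[fast]=0, fast++
slow=1 fast=3: a[fast]=0, fast++
slow=1 fast=4: a[fast]=0, fast++
slow=1 fast=5: a[fast]=2≠0 swap→a[1]=2, slow++,fast++
slow=2 fast=6: a[fast]=0, fast++
slow=2 fast=7: a[fast]=0, fast++
slow=2 fast=8: a[fast]=0, fast++
slow=2 fast=9: a[fast]=0, fast++
slow=2 fast=10: a[fast]=0, fast++
slow=2 fast=11: a[fast]=0, fast++
slow=2 fast=12: a[fast]=0, fast++
slow=2 fast=13: a[fast]=0, fast++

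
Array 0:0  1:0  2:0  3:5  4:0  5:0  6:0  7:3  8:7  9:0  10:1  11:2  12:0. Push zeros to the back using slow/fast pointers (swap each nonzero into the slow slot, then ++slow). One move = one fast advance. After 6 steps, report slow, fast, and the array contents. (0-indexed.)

slow=0 fast=0: a[fast]=0, fast++
slow=0 fast=1: a[fast]=0, fast++
slow=0 fast=2: a[fast]=0, fast++
slow=0 fast=3: a[fast]=5≠0 swap→a[0]=5, slow++,fast++
slow=1 fast=4: a[fast]=0, fast++
slow=1 fast=5: a[fast]=0, fast++

slow=1, fast=6, a=[5, 0, 0, 0, 0, 0, 0, 3, 7, 0, 1, 2, 0]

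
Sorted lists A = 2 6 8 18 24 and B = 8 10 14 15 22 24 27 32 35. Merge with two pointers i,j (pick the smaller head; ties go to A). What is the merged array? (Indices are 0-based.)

[i=0,j=0] A[i]=2<=B[j]=8 take 2 → i++
[i=1,j=0] A[i]=6<=B[j]=8 take 6 → i++
[i=2,j=0] A[i]=8<=B[j]=8 take 8 → i++
[i=3,j=0] A[i]=18>B[j]=8 take 8 → j++
[i=3,j=1] A[i]=18>B[j]=10 take 10 → j++
[i=3,j=2] A[i]=18>B[j]=14 take 14 → j++
[i=3,j=3] A[i]=18>B[j]=15 take 15 → j++
[i=3,j=4] A[i]=18<=B[j]=22 take 18 → i++
[i=4,j=4] A[i]=24>B[j]=22 take 22 → j++
[i=4,j=5] A[i]=24<=B[j]=24 take 24 → i++
[i=5,j=5] A done, take B[j]=24 → j++
[i=5,j=6] A done, take B[j]=27 → j++
[i=5,j=7] A done, take B[j]=32 → j++
[i=5,j=8] A done, take B[j]=35 → j++

[2, 6, 8, 8, 10, 14, 15, 18, 22, 24, 24, 27, 32, 35]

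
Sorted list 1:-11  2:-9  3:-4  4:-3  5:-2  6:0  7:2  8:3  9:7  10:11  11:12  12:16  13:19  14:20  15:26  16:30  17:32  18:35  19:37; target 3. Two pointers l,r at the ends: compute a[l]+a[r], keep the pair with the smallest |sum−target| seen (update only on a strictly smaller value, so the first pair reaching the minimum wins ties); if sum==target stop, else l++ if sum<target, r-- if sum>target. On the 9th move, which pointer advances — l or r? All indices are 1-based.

l=1 r=19: -11+37=26 d=23 *, r--
l=1 r=18: -11+35=24 d=21 *, r--
l=1 r=17: -11+32=21 d=18 *, r--
l=1 r=16: -11+30=19 d=16 *, r--
l=1 r=15: -11+26=15 d=12 *, r--
l=1 r=14: -11+20=9 d=6 *, r--
l=1 r=13: -11+19=8 d=5 *, r--
l=1 r=12: -11+16=5 d=2 *, r--
l=1 r=11: -11+12=1 d=2, l++

l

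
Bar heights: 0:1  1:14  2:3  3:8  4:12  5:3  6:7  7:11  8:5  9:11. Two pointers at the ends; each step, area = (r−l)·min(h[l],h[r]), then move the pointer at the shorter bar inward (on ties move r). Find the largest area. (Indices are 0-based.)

max area = 88

l=0 r=9: min(1,11)*9=9 best=9 *, l++
l=1 r=9: min(14,11)*8=88 best=88 *, r--
l=1 r=8: min(14,5)*7=35 best=88, r--
l=1 r=7: min(14,11)*6=66 best=88, r--
l=1 r=6: min(14,7)*5=35 best=88, r--
l=1 r=5: min(14,3)*4=12 best=88, r--
l=1 r=4: min(14,12)*3=36 best=88, r--
l=1 r=3: min(14,8)*2=16 best=88, r--
l=1 r=2: min(14,3)*1=3 best=88, r--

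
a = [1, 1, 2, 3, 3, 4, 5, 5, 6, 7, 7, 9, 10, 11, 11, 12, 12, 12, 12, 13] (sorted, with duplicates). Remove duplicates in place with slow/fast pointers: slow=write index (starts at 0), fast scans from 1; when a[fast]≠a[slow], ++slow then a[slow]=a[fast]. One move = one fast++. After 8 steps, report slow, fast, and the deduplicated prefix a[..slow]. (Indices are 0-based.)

slow=5, fast=9, prefix=[1, 2, 3, 4, 5, 6]

slow=0 fast=1: a[fast]=1=a[slow] dup, fast++
slow=0 fast=2: a[fast]=2≠a[slow]=1 write a[1]=2, slow++,fast++
slow=1 fast=3: a[fast]=3≠a[slow]=2 write a[2]=3, slow++,fast++
slow=2 fast=4: a[fast]=3=a[slow] dup, fast++
slow=2 fast=5: a[fast]=4≠a[slow]=3 write a[3]=4, slow++,fast++
slow=3 fast=6: a[fast]=5≠a[slow]=4 write a[4]=5, slow++,fast++
slow=4 fast=7: a[fast]=5=a[slow] dup, fast++
slow=4 fast=8: a[fast]=6≠a[slow]=5 write a[5]=6, slow++,fast++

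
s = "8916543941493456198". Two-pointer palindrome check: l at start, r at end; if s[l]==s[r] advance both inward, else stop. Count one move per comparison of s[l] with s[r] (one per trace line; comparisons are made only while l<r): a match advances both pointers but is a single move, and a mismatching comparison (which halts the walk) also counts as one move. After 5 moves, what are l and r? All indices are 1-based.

[1,19] '8'=='8' → l++,r--
[2,18] '9'=='9' → l++,r--
[3,17] '1'=='1' → l++,r--
[4,16] '6'=='6' → l++,r--
[5,15] '5'=='5' → l++,r--

l=6, r=14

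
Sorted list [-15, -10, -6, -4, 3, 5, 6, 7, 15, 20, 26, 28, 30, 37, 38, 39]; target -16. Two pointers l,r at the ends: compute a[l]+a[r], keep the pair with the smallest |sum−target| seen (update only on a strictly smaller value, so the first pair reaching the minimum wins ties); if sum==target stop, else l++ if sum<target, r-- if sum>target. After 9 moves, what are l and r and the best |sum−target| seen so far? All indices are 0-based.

[0,15] -15+39=24 d=40 * → r--
[0,14] -15+38=23 d=39 * → r--
[0,13] -15+37=22 d=38 * → r--
[0,12] -15+30=15 d=31 * → r--
[0,11] -15+28=13 d=29 * → r--
[0,10] -15+26=11 d=27 * → r--
[0,9] -15+20=5 d=21 * → r--
[0,8] -15+15=0 d=16 * → r--
[0,7] -15+7=-8 d=8 * → r--

l=0, r=6, best |Δ|=8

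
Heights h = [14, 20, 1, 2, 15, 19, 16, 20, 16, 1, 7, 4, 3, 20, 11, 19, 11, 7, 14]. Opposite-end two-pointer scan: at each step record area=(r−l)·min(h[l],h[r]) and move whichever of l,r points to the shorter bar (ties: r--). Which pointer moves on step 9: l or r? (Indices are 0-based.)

r

[0,18] min(14,14)*18=252 best=252 * → r--
[0,17] min(14,7)*17=119 best=252 → r--
[0,16] min(14,11)*16=176 best=252 → r--
[0,15] min(14,19)*15=210 best=252 → l++
[1,15] min(20,19)*14=266 best=266 * → r--
[1,14] min(20,11)*13=143 best=266 → r--
[1,13] min(20,20)*12=240 best=266 → r--
[1,12] min(20,3)*11=33 best=266 → r--
[1,11] min(20,4)*10=40 best=266 → r--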